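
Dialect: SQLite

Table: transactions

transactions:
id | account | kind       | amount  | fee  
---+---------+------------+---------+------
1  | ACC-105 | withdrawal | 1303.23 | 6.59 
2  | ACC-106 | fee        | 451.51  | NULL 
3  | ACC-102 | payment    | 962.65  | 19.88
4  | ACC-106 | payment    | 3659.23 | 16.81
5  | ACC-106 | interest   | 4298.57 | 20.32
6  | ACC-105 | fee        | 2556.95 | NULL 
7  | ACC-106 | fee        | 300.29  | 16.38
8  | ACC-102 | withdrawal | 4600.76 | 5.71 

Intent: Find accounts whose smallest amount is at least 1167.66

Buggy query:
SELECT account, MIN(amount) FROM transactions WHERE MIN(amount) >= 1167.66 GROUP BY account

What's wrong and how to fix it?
Bug: Aggregates like MIN are computed per group after WHERE runs

Fix: Replace WHERE with HAVING after the GROUP BY

Corrected query:
SELECT account, MIN(amount) FROM transactions GROUP BY account HAVING MIN(amount) >= 1167.66

Result:
account | MIN(amount)
--------+------------
ACC-105 | 1303.23    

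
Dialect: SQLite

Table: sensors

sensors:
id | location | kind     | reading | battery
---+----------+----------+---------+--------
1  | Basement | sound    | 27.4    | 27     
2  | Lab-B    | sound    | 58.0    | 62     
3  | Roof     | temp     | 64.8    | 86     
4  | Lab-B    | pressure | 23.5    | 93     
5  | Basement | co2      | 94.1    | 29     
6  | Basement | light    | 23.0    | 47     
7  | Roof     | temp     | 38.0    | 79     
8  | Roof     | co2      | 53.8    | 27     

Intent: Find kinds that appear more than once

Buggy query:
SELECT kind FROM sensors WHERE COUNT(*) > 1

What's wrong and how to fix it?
Bug: WHERE can't reference COUNT(*); aggregates are computed after WHERE

Fix: Group first, then use HAVING for the count condition

Corrected query:
SELECT kind FROM sensors GROUP BY kind HAVING COUNT(*) > 1

Result:
kind 
-----
co2  
sound
temp 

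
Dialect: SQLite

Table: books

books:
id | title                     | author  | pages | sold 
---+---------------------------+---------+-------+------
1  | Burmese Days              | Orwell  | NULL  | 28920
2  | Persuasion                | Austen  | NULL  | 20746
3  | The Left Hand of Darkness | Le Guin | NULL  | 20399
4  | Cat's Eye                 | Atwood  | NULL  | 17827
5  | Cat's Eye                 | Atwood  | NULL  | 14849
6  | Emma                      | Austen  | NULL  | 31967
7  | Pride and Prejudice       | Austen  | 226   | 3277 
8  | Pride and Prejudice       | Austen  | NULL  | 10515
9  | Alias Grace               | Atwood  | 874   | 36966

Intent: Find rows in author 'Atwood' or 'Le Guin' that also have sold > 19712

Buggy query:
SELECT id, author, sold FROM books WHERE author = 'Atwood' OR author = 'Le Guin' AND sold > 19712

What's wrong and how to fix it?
Bug: Without parentheses, AND is evaluated before OR, so the sold filter only applies to the 'Le Guin' branch

Fix: Group the OR with parentheses (or use IN), then AND the threshold

Corrected query:
SELECT id, author, sold FROM books WHERE (author = 'Atwood' OR author = 'Le Guin') AND sold > 19712

Result:
id | author  | sold 
---+---------+------
3  | Le Guin | 20399
9  | Atwood  | 36966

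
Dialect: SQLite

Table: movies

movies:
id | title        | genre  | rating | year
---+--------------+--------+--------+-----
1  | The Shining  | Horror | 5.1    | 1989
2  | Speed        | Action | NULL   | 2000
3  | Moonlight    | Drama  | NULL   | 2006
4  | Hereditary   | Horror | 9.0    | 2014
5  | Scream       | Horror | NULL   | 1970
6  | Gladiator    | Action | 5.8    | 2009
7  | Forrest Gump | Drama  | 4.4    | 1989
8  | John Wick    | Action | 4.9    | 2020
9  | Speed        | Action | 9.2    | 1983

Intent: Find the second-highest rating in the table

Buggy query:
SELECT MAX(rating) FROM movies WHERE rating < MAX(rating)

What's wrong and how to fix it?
Bug: MAX(rating) on the right of the comparison is an aggregate-in-WHERE error

Fix: Put the inner MAX in a scalar subquery

Corrected query:
SELECT MAX(rating) FROM movies WHERE rating < (SELECT MAX(rating) FROM movies)

Result:
MAX(rating)
-----------
9          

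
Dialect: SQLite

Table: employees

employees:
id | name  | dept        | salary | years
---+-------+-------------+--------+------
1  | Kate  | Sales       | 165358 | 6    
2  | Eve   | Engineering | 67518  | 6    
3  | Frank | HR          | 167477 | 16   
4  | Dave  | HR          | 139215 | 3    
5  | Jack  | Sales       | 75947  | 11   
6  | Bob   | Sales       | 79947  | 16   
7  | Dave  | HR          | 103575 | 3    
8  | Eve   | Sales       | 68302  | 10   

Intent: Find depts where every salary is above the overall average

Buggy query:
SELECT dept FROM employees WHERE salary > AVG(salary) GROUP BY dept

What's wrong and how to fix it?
Bug: WHERE evaluates per row before aggregation, so AVG() is unavailable

Fix: Compute the overall average in a scalar subquery and compare each group's MIN against it in HAVING

Corrected query:
SELECT dept FROM employees GROUP BY dept HAVING MIN(salary) > (SELECT AVG(salary) FROM employees)

Result:
(no rows)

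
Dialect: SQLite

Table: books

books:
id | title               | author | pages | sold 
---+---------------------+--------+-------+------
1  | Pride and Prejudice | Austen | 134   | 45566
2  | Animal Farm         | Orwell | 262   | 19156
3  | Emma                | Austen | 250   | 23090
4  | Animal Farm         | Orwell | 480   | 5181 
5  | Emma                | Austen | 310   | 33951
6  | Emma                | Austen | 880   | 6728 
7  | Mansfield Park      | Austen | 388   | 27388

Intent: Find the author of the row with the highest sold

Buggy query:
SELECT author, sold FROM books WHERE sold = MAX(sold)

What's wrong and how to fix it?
Bug: WHERE is evaluated per row; an aggregate over the whole table isn't defined there

Fix: Use a subquery: WHERE sold = (SELECT MAX(sold) FROM books)

Corrected query:
SELECT author, sold FROM books WHERE sold = (SELECT MAX(sold) FROM books)

Result:
author | sold 
-------+------
Austen | 45566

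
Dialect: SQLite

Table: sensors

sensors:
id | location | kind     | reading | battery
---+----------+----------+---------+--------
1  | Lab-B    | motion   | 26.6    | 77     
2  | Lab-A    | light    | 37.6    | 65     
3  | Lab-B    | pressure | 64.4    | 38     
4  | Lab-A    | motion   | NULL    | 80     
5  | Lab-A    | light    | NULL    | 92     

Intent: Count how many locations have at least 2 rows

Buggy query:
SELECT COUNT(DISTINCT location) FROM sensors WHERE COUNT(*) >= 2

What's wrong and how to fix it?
Bug: COUNT(*) cannot appear in WHERE; the per-group count doesn't exist yet

Fix: Group first with HAVING COUNT(*) >= 2, then COUNT the resulting groups

Corrected query:
SELECT COUNT(*) FROM (SELECT location FROM sensors GROUP BY location HAVING COUNT(*) >= 2)

Result:
COUNT(*)
--------
2       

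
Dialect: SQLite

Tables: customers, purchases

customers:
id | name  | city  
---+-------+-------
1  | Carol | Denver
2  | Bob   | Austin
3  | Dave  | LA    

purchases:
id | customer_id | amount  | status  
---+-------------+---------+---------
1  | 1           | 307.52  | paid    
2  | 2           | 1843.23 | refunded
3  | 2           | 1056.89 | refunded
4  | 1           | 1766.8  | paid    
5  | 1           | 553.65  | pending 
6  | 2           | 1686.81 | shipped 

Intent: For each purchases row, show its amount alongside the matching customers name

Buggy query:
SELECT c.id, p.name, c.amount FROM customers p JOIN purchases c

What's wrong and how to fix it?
Bug: Missing join condition: each purchases row is matched to all customers rows instead of just its own

Fix: Add ON c.customer_id = p.id to the JOIN

Corrected query:
SELECT c.id, p.name, c.amount FROM customers p JOIN purchases c ON c.customer_id = p.id

Result:
id | name  | amount 
---+-------+--------
1  | Carol | 307.52 
2  | Bob   | 1843.23
3  | Bob   | 1056.89
4  | Carol | 1766.8 
5  | Carol | 553.65 
6  | Bob   | 1686.81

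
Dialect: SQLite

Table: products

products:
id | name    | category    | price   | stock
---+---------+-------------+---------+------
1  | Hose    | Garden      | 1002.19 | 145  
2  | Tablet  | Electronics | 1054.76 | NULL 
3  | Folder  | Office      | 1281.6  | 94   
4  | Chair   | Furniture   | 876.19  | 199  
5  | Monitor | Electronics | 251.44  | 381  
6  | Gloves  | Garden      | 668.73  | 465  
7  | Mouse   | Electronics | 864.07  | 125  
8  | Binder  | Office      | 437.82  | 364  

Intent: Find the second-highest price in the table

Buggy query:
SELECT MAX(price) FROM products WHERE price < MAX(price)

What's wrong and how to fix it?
Bug: MAX(price) on the right of the comparison is an aggregate-in-WHERE error

Fix: Put the inner MAX in a scalar subquery

Corrected query:
SELECT MAX(price) FROM products WHERE price < (SELECT MAX(price) FROM products)

Result:
MAX(price)
----------
1054.76   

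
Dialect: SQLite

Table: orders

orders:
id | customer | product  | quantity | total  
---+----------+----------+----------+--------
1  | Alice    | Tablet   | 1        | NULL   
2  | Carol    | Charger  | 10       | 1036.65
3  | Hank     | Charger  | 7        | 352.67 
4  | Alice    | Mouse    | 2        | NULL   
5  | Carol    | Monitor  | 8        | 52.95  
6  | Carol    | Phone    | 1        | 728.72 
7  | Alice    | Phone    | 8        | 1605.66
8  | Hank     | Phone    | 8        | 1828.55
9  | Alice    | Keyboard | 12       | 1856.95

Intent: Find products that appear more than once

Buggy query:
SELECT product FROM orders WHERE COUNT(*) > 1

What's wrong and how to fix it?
Bug: WHERE can't reference COUNT(*); aggregates are computed after WHERE

Fix: Group first, then use HAVING for the count condition

Corrected query:
SELECT product FROM orders GROUP BY product HAVING COUNT(*) > 1

Result:
product
-------
Charger
Phone  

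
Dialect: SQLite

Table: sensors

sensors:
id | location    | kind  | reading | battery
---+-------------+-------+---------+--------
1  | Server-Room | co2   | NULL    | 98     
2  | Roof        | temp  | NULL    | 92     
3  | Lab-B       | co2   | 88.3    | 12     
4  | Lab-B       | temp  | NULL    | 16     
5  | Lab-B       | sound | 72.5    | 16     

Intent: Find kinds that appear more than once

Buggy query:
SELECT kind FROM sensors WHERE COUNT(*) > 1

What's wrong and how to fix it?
Bug: COUNT(*) is an aggregate and cannot be used in WHERE

Fix: Group first, then use HAVING for the count condition

Corrected query:
SELECT kind FROM sensors GROUP BY kind HAVING COUNT(*) > 1

Result:
kind
----
co2 
temp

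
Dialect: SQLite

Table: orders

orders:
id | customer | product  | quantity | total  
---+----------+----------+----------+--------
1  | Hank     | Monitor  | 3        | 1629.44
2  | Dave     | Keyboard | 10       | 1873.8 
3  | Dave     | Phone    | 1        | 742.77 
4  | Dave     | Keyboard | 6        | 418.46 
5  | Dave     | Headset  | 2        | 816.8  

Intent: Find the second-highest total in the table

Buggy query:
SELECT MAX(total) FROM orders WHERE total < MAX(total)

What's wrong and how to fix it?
Bug: The inner MAX is an aggregate inside WHERE, which is not allowed

Fix: Compute the overall MAX in a subquery, then take MAX of rows below it

Corrected query:
SELECT MAX(total) FROM orders WHERE total < (SELECT MAX(total) FROM orders)

Result:
MAX(total)
----------
1629.44   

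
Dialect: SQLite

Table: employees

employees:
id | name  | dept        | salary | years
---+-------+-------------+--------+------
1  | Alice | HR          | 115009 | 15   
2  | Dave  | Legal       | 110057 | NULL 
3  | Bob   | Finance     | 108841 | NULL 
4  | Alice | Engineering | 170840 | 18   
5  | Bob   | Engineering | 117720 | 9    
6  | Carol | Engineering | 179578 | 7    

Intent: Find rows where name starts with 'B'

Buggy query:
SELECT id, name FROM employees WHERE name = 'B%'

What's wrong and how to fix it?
Bug: Wildcards only work with LIKE; '=' treats '%' as a literal character

Fix: Use LIKE for wildcard pattern matching

Corrected query:
SELECT id, name FROM employees WHERE name LIKE 'B%'

Result:
id | name
---+-----
3  | Bob 
5  | Bob 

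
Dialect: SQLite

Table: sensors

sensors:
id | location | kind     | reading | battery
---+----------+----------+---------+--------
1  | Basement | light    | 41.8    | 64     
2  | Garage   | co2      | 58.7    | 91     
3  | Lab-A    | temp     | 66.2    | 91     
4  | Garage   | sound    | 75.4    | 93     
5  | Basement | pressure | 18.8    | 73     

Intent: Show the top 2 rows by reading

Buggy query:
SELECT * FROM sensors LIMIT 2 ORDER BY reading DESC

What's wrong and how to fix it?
Bug: LIMIT must come after ORDER BY

Fix: Swap the clauses: ORDER BY first, then LIMIT

Corrected query:
SELECT * FROM sensors ORDER BY reading DESC LIMIT 2

Result:
id | location | kind  | reading | battery
---+----------+-------+---------+--------
4  | Garage   | sound | 75.4    | 93     
3  | Lab-A    | temp  | 66.2    | 91     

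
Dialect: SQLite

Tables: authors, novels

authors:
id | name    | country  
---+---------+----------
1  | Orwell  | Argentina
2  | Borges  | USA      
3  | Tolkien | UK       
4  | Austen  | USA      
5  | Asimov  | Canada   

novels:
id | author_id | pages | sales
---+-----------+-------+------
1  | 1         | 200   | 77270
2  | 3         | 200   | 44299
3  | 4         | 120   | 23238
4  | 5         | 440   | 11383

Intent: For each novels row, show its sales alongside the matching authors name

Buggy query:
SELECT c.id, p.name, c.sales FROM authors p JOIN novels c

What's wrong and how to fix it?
Bug: JOIN with no ON clause produces a cartesian product; every novels row pairs with every authors row

Fix: Add ON c.author_id = p.id to the JOIN

Corrected query:
SELECT c.id, p.name, c.sales FROM authors p JOIN novels c ON c.author_id = p.id

Result:
id | name    | sales
---+---------+------
1  | Orwell  | 77270
2  | Tolkien | 44299
3  | Austen  | 23238
4  | Asimov  | 11383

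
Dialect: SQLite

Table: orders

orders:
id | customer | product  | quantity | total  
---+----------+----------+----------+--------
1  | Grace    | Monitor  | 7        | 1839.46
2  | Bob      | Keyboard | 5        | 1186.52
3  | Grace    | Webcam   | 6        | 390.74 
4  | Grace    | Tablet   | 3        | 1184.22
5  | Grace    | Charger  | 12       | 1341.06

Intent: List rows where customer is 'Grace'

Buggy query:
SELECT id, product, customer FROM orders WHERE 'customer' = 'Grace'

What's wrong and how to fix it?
Bug: 'customer' in single quotes is a string literal, not the column; the comparison is literal-vs-literal and never true

Fix: Reference the column as customer without single quotes

Corrected query:
SELECT id, product, customer FROM orders WHERE customer = 'Grace'

Result:
id | product | customer
---+---------+---------
1  | Monitor | Grace   
3  | Webcam  | Grace   
4  | Tablet  | Grace   
5  | Charger | Grace   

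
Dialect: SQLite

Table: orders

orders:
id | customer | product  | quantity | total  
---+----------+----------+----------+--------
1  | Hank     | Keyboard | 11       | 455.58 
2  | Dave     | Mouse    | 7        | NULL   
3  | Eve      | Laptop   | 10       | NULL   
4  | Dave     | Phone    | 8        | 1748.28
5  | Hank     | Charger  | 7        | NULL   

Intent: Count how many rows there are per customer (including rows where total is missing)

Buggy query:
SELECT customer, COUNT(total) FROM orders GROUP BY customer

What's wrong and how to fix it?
Bug: COUNT(total) skips NULLs, so groups with missing total are undercounted

Fix: Use COUNT(*) to count all rows regardless of NULL

Corrected query:
SELECT customer, COUNT(*) FROM orders GROUP BY customer

Result:
customer | COUNT(*)
---------+---------
Dave     | 2       
Eve      | 1       
Hank     | 2       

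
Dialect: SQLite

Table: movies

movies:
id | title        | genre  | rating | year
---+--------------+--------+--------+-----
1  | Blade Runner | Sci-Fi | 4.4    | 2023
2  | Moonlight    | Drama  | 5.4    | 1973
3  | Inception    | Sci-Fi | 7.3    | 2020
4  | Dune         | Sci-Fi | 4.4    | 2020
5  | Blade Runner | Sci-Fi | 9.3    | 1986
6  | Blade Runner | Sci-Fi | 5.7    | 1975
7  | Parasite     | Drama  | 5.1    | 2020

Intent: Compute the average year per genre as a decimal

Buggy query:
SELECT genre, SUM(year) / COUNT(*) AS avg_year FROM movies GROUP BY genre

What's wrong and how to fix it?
Bug: SUM(year) and COUNT(*) are both integers; the division truncates the fractional part

Fix: Multiply by 1.0 (or CAST to REAL) to force floating-point division

Corrected query:
SELECT genre, SUM(year) * 1.0 / COUNT(*) AS avg_year FROM movies GROUP BY genre

Result:
genre  | avg_year
-------+---------
Drama  | 1996.5  
Sci-Fi | 2004.8  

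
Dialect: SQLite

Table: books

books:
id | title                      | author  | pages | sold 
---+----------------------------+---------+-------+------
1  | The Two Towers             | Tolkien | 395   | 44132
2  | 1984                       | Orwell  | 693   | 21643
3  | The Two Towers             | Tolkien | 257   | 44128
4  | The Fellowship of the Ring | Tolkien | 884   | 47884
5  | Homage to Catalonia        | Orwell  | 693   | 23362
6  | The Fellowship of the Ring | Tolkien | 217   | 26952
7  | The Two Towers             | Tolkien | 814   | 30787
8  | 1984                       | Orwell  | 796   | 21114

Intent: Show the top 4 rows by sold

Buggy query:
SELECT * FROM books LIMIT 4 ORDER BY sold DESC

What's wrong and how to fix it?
Bug: ORDER BY cannot follow LIMIT; LIMIT is the final clause

Fix: Sort with ORDER BY, then apply LIMIT

Corrected query:
SELECT * FROM books ORDER BY sold DESC LIMIT 4

Result:
id | title                      | author  | pages | sold 
---+----------------------------+---------+-------+------
4  | The Fellowship of the Ring | Tolkien | 884   | 47884
1  | The Two Towers             | Tolkien | 395   | 44132
3  | The Two Towers             | Tolkien | 257   | 44128
7  | The Two Towers             | Tolkien | 814   | 30787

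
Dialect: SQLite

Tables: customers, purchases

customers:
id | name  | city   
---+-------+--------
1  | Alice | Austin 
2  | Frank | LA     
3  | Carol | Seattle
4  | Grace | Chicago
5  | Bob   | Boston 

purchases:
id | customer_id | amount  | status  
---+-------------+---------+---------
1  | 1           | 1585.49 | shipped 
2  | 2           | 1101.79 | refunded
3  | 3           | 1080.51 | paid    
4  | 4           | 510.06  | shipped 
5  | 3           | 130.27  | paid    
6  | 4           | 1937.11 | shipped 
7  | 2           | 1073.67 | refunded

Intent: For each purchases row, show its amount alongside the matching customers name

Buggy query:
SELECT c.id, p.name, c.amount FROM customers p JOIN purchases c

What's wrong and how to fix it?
Bug: JOIN with no ON clause produces a cartesian product; every purchases row pairs with every customers row

Fix: Specify the join condition linking the foreign key to the parent id

Corrected query:
SELECT c.id, p.name, c.amount FROM customers p JOIN purchases c ON c.customer_id = p.id

Result:
id | name  | amount 
---+-------+--------
1  | Alice | 1585.49
2  | Frank | 1101.79
3  | Carol | 1080.51
4  | Grace | 510.06 
5  | Carol | 130.27 
6  | Grace | 1937.11
7  | Frank | 1073.67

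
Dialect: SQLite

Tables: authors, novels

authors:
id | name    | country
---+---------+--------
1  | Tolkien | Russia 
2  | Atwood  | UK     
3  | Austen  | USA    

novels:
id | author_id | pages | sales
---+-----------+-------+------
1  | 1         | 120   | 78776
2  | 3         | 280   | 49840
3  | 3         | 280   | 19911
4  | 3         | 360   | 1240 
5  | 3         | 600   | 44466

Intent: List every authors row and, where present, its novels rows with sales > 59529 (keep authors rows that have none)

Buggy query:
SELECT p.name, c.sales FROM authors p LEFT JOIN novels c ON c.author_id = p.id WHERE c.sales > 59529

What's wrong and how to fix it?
Bug: Filtering c.sales in WHERE discards the NULL rows produced by LEFT JOIN, turning it into an inner join

Fix: Put 'c.sales > 59529' in the JOIN's ON clause instead of WHERE

Corrected query:
SELECT p.name, c.sales FROM authors p LEFT JOIN novels c ON c.author_id = p.id AND c.sales > 59529

Result:
name    | sales
--------+------
Tolkien | 78776
Atwood  | NULL 
Austen  | NULL 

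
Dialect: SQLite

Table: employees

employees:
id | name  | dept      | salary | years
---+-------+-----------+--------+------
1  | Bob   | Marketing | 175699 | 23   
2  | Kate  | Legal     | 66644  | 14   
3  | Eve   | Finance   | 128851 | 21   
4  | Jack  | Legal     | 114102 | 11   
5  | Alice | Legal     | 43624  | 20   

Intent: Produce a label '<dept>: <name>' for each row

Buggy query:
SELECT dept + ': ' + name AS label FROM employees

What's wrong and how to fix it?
Bug: '+' is numeric addition; on text columns SQLite converts them to 0 instead of concatenating

Fix: Use the || operator for string concatenation

Corrected query:
SELECT dept || ': ' || name AS label FROM employees

Result:
label         
--------------
Marketing: Bob
Legal: Kate   
Finance: Eve  
Legal: Jack   
Legal: Alice  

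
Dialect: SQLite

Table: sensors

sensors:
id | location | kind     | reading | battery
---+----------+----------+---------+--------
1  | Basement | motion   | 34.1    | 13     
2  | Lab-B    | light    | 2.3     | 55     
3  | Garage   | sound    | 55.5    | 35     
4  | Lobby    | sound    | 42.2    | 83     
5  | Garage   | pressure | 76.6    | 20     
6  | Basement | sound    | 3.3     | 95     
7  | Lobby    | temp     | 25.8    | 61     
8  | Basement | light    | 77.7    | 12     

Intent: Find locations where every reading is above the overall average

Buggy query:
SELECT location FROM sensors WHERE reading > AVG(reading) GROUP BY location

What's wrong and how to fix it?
Bug: AVG() is an aggregate; it can't sit directly in WHERE

Fix: Compute the overall average in a scalar subquery and compare each group's MIN against it in HAVING

Corrected query:
SELECT location FROM sensors GROUP BY location HAVING MIN(reading) > (SELECT AVG(reading) FROM sensors)

Result:
location
--------
Garage  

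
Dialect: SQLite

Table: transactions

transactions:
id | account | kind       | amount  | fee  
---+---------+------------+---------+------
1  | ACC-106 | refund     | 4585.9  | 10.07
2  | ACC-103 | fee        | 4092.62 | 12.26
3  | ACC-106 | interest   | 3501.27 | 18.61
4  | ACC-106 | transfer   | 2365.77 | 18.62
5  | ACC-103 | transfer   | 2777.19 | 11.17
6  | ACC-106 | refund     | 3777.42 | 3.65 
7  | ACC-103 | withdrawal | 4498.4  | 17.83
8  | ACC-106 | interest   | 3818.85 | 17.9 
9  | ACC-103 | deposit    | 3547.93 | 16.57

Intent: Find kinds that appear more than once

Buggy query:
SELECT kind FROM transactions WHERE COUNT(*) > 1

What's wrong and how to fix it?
Bug: WHERE can't reference COUNT(*); aggregates are computed after WHERE

Fix: Group first, then use HAVING for the count condition

Corrected query:
SELECT kind FROM transactions GROUP BY kind HAVING COUNT(*) > 1

Result:
kind    
--------
interest
refund  
transfer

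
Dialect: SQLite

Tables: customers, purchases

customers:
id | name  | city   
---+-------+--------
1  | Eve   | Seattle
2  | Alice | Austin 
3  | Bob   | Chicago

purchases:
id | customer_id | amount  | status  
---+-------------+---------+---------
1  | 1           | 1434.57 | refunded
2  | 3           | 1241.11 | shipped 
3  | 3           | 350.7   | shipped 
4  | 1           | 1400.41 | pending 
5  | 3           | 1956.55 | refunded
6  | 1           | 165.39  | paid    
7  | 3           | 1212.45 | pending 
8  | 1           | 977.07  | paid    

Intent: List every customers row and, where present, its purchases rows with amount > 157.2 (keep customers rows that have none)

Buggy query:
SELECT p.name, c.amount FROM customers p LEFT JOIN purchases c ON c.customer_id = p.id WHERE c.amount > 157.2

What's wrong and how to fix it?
Bug: Filtering c.amount in WHERE discards the NULL rows produced by LEFT JOIN, turning it into an inner join

Fix: Put 'c.amount > 157.2' in the JOIN's ON clause instead of WHERE

Corrected query:
SELECT p.name, c.amount FROM customers p LEFT JOIN purchases c ON c.customer_id = p.id AND c.amount > 157.2

Result:
name  | amount 
------+--------
Eve   | 165.39 
Eve   | 977.07 
Eve   | 1400.41
Eve   | 1434.57
Alice | NULL   
Bob   | 350.7  
Bob   | 1212.45
Bob   | 1241.11
Bob   | 1956.55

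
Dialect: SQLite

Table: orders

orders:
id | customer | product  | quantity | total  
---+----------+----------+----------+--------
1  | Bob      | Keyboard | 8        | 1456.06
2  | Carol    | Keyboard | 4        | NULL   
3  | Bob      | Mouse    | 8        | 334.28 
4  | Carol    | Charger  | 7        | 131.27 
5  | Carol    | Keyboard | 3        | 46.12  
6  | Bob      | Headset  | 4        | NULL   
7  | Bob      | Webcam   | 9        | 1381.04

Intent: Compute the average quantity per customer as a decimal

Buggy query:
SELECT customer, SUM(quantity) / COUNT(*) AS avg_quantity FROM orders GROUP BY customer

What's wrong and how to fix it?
Bug: SUM(quantity) and COUNT(*) are both integers; the division truncates the fractional part

Fix: Cast one side to REAL so the division keeps the fractional part

Corrected query:
SELECT customer, SUM(quantity) * 1.0 / COUNT(*) AS avg_quantity FROM orders GROUP BY customer

Result:
customer | avg_quantity
---------+-------------
Bob      | 7.25        
Carol    | 4.666667    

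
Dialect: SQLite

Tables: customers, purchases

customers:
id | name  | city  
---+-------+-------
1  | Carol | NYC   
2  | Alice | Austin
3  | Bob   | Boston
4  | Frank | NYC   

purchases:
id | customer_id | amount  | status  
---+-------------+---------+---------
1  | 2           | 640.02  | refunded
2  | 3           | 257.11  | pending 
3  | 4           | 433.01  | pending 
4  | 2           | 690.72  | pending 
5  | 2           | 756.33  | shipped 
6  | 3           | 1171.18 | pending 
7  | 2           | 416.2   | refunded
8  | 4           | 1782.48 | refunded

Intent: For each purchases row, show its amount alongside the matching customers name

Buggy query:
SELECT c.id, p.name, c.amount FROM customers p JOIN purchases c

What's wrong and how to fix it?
Bug: JOIN with no ON clause produces a cartesian product; every purchases row pairs with every customers row

Fix: Add ON c.customer_id = p.id to the JOIN

Corrected query:
SELECT c.id, p.name, c.amount FROM customers p JOIN purchases c ON c.customer_id = p.id

Result:
id | name  | amount 
---+-------+--------
1  | Alice | 640.02 
2  | Bob   | 257.11 
3  | Frank | 433.01 
4  | Alice | 690.72 
5  | Alice | 756.33 
6  | Bob   | 1171.18
7  | Alice | 416.2  
8  | Frank | 1782.48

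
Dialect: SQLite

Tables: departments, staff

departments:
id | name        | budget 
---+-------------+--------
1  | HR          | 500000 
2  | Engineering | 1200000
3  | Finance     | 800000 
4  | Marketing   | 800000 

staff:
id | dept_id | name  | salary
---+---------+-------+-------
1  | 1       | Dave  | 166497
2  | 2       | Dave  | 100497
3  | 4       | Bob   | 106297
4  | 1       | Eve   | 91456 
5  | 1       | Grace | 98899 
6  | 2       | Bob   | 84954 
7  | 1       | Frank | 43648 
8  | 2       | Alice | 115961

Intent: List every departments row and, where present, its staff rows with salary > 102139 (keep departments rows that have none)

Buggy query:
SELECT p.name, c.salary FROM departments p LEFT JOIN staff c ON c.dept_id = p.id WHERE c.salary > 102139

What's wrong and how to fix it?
Bug: Filtering c.salary in WHERE discards the NULL rows produced by LEFT JOIN, turning it into an inner join

Fix: Move the right-table condition into the ON clause so unmatched parents are kept

Corrected query:
SELECT p.name, c.salary FROM departments p LEFT JOIN staff c ON c.dept_id = p.id AND c.salary > 102139

Result:
name        | salary
------------+-------
HR          | 166497
Engineering | 115961
Finance     | NULL  
Marketing   | 106297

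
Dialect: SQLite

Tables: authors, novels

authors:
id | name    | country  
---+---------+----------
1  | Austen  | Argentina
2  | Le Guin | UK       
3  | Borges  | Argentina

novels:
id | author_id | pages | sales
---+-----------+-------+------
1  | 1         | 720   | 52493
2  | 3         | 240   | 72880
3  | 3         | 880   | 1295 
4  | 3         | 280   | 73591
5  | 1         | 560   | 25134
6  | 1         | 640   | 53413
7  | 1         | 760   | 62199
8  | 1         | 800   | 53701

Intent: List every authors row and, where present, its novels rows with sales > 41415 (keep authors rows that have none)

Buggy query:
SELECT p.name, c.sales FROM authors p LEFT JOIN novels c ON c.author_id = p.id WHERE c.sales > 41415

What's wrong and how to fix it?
Bug: Filtering c.sales in WHERE discards the NULL rows produced by LEFT JOIN, turning it into an inner join

Fix: Put 'c.sales > 41415' in the JOIN's ON clause instead of WHERE

Corrected query:
SELECT p.name, c.sales FROM authors p LEFT JOIN novels c ON c.author_id = p.id AND c.sales > 41415

Result:
name    | sales
--------+------
Austen  | 52493
Austen  | 53413
Austen  | 53701
Austen  | 62199
Le Guin | NULL 
Borges  | 72880
Borges  | 73591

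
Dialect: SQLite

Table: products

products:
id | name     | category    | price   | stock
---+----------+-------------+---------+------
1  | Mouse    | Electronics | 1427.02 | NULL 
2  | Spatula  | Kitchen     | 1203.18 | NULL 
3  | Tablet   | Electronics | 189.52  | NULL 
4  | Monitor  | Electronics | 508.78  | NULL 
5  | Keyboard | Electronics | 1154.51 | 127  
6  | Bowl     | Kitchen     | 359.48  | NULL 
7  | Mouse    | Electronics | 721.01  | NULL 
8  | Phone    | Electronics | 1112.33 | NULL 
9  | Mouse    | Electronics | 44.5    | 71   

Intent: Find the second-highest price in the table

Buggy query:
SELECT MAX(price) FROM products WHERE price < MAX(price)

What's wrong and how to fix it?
Bug: MAX(price) on the right of the comparison is an aggregate-in-WHERE error

Fix: Compute the overall MAX in a subquery, then take MAX of rows below it

Corrected query:
SELECT MAX(price) FROM products WHERE price < (SELECT MAX(price) FROM products)

Result:
MAX(price)
----------
1203.18   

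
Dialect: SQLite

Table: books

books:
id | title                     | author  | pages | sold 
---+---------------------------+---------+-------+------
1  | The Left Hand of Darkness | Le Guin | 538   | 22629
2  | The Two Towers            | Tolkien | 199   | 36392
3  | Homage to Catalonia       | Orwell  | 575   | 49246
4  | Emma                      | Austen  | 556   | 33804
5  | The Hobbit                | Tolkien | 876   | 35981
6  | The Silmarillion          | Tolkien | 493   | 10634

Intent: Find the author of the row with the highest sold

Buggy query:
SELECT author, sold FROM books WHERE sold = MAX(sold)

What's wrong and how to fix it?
Bug: MAX(sold) is an aggregate and cannot be used directly in WHERE

Fix: Wrap MAX in a scalar subquery so WHERE compares against a single value

Corrected query:
SELECT author, sold FROM books WHERE sold = (SELECT MAX(sold) FROM books)

Result:
author | sold 
-------+------
Orwell | 49246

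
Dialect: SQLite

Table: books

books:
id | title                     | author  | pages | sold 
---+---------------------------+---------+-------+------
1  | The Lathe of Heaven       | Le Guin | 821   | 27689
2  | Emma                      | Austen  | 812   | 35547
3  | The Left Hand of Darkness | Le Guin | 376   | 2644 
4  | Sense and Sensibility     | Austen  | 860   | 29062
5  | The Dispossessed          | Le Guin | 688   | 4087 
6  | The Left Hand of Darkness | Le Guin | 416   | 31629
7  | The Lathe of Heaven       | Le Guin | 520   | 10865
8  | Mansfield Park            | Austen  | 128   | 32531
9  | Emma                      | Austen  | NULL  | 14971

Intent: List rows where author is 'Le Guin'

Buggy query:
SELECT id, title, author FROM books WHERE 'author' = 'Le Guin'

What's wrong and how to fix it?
Bug: Single quotes denote string literals in SQL; the column name is being compared as a constant string

Fix: Reference the column as author without single quotes

Corrected query:
SELECT id, title, author FROM books WHERE author = 'Le Guin'

Result:
id | title                     | author 
---+---------------------------+--------
1  | The Lathe of Heaven       | Le Guin
3  | The Left Hand of Darkness | Le Guin
5  | The Dispossessed          | Le Guin
6  | The Left Hand of Darkness | Le Guin
7  | The Lathe of Heaven       | Le Guin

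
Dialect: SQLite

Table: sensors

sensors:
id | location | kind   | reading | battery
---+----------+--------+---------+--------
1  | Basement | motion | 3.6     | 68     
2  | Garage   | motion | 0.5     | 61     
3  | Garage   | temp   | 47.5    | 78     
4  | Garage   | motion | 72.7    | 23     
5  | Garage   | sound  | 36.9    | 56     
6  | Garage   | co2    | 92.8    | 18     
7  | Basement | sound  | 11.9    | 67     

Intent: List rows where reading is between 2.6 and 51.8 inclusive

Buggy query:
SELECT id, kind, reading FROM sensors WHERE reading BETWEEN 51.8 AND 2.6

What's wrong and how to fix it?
Bug: BETWEEN expects the lower bound first; with 51.8 AND 2.6 the range is empty

Fix: Swap the bounds so the smaller value comes first

Corrected query:
SELECT id, kind, reading FROM sensors WHERE reading BETWEEN 2.6 AND 51.8

Result:
id | kind   | reading
---+--------+--------
1  | motion | 3.6    
3  | temp   | 47.5   
5  | sound  | 36.9   
7  | sound  | 11.9   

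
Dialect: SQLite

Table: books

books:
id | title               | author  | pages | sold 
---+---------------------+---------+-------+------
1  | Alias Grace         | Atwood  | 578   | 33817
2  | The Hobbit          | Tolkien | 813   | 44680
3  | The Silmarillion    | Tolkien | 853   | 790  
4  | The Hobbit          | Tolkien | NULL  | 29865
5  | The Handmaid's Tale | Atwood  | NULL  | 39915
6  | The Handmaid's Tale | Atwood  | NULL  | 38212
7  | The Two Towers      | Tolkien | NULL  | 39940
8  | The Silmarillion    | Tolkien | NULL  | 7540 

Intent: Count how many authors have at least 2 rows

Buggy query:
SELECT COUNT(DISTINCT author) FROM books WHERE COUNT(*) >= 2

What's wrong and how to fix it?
Bug: WHERE filters individual rows, not groups, so a group-level COUNT is invalid there

Fix: Group first with HAVING COUNT(*) >= 2, then COUNT the resulting groups

Corrected query:
SELECT COUNT(*) FROM (SELECT author FROM books GROUP BY author HAVING COUNT(*) >= 2)

Result:
COUNT(*)
--------
2       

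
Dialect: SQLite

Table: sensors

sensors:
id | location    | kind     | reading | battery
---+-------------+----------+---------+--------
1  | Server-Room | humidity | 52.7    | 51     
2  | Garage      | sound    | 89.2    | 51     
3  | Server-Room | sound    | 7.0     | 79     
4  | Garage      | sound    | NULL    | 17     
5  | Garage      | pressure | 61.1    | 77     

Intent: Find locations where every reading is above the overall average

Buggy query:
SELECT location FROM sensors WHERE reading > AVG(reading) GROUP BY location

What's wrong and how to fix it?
Bug: WHERE evaluates per row before aggregation, so AVG() is unavailable

Fix: Compute the overall average in a scalar subquery and compare each group's MIN against it in HAVING

Corrected query:
SELECT location FROM sensors GROUP BY location HAVING MIN(reading) > (SELECT AVG(reading) FROM sensors)

Result:
location
--------
Garage  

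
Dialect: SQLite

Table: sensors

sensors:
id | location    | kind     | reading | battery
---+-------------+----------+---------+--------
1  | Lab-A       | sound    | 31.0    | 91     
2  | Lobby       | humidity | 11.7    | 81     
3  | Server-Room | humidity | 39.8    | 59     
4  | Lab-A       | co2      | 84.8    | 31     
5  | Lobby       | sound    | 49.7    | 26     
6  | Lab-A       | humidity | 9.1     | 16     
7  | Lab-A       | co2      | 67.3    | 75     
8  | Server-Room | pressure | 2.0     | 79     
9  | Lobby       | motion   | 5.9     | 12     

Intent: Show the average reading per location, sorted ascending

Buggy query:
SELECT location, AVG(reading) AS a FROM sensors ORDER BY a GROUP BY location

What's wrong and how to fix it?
Bug: GROUP BY must precede ORDER BY

Fix: Reorder: SELECT … FROM … GROUP BY … ORDER BY …

Corrected query:
SELECT location, AVG(reading) AS a FROM sensors GROUP BY location ORDER BY a

Result:
location    | a        
------------+----------
Server-Room | 20.9     
Lobby       | 22.433333
Lab-A       | 48.05    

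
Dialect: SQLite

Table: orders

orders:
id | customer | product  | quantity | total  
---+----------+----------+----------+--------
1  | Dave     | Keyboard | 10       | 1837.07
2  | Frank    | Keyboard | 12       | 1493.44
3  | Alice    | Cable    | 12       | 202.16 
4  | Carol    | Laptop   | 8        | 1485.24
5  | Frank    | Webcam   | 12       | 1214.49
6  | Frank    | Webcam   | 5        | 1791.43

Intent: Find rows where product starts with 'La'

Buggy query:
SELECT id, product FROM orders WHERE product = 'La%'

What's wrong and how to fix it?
Bug: Wildcards only work with LIKE; '=' treats '%' as a literal character

Fix: Use LIKE for wildcard pattern matching

Corrected query:
SELECT id, product FROM orders WHERE product LIKE 'La%'

Result:
id | product
---+--------
4  | Laptop 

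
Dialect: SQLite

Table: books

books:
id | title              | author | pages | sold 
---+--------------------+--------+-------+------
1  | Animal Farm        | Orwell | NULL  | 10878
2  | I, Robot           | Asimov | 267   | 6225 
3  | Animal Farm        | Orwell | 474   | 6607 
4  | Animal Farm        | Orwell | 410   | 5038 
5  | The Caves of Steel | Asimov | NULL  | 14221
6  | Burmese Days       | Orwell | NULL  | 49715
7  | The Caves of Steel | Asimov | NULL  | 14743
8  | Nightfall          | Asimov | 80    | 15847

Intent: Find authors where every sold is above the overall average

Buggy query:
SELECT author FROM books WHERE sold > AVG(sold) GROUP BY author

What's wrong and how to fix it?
Bug: WHERE evaluates per row before aggregation, so AVG() is unavailable

Fix: Use a subquery for AVG and a HAVING MIN(...) filter so the condition holds for every row in the group

Corrected query:
SELECT author FROM books GROUP BY author HAVING MIN(sold) > (SELECT AVG(sold) FROM books)

Result:
(no rows)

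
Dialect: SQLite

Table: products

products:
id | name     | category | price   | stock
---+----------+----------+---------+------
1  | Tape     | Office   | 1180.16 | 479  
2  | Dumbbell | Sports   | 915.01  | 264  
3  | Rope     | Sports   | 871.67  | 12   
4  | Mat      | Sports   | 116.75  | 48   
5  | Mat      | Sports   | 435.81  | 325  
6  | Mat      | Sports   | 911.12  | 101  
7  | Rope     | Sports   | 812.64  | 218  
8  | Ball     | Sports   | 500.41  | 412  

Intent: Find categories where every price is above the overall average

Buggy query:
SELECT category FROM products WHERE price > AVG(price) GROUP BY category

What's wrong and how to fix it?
Bug: AVG() is an aggregate; it can't sit directly in WHERE

Fix: Compute the overall average in a scalar subquery and compare each group's MIN against it in HAVING

Corrected query:
SELECT category FROM products GROUP BY category HAVING MIN(price) > (SELECT AVG(price) FROM products)

Result:
category
--------
Office  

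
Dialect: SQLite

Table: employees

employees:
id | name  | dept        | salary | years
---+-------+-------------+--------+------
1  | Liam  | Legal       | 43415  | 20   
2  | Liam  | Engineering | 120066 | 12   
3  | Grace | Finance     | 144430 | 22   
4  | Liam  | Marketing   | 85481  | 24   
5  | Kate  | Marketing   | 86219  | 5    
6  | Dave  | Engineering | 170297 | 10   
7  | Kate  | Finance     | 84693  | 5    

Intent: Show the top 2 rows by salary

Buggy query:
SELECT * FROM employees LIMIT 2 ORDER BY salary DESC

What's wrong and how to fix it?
Bug: LIMIT must come after ORDER BY

Fix: Sort with ORDER BY, then apply LIMIT

Corrected query:
SELECT * FROM employees ORDER BY salary DESC LIMIT 2

Result:
id | name  | dept        | salary | years
---+-------+-------------+--------+------
6  | Dave  | Engineering | 170297 | 10   
3  | Grace | Finance     | 144430 | 22   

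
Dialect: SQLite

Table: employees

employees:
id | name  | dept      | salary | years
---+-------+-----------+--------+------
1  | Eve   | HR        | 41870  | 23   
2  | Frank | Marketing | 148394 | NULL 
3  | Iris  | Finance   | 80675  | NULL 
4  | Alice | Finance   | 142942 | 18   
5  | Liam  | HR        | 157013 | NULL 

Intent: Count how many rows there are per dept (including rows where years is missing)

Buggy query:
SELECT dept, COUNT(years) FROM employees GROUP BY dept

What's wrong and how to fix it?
Bug: COUNT(column) counts non-NULL values only; rows with NULL years aren't counted

Fix: Replace COUNT(years) with COUNT(*)

Corrected query:
SELECT dept, COUNT(*) FROM employees GROUP BY dept

Result:
dept      | COUNT(*)
----------+---------
Finance   | 2       
HR        | 2       
Marketing | 1       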